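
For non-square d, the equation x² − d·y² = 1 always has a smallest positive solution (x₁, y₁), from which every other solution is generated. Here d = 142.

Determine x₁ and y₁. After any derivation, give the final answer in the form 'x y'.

[11; 1,10,1,22] for √142; ℓ=4 ⇒ convergent index 3
step 0: (11, 1)  from 11·(1,0) + (0,1)
step 1: (12, 1)  from 1·(11,1) + (1,0)
step 2: (131, 11)  from 10·(12,1) + (11,1)
step 3: (143, 12)  from 1·(131,11) + (12,1)
→ (143, 12).  Check: 143²=20449, 142·12²=20448, difference 1.

143 12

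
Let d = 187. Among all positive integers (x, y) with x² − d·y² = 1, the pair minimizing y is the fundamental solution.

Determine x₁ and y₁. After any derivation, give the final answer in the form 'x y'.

1682 123

√187 → a₀=13, period (1,2,13,2,1,26); ℓ=6 even so k=5
k=0  a_k=13  p_k/q_k = 13/1
k=1  a_k=1  p_k/q_k = 14/1
k=2  a_k=2  p_k/q_k = 41/3
…
k=4  a_k=2  p_k/q_k = 1135/83
k=5  a_k=1  p_k/q_k = 1682/123
(x₁, y₁) = (1682, 123);  1682² − 187·123² = 1 ✓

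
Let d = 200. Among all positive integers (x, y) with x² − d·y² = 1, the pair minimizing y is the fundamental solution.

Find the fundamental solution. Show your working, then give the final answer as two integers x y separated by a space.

99 7

√200 = [14; 7,28, …], period ℓ=2 (even) → k=1
i=0: a=14 ⇒ p=14, q=1
i=1: a=7 ⇒ p=99, q=7
→ (99, 7).  Check: 99²=9801, 200·7²=9800, difference 1.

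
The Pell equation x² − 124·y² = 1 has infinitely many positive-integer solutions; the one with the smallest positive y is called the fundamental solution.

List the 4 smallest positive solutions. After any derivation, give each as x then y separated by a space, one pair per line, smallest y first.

d=124: √d = [11; 7,2,1,1,1,…,2,7,22] (ℓ=16, even), read p_15/q_15
step 0: (11, 1)  from 11·(1,0) + (0,1)
step 1: (78, 7)  from 7·(11,1) + (1,0)
…
step 3: (245, 22)  from 1·(167,15) + (78,7)
step 4: (412, 37)  from 1·(245,22) + (167,15)
step 5: (657, 59)  from 1·(412,37) + (245,22)
step 6: (2383, 214)  from 3·(657,59) + (412,37)
step 7: (3040, 273)  from 1·(2383,214) + (657,59)
step 8: (14543, 1306)  from 4·(3040,273) + (2383,214)
step 9: (17583, 1579)  from 1·(14543,1306) + (3040,273)
step 10: (67292, 6043)  from 3·(17583,1579) + (14543,1306)
step 11: (84875, 7622)  from 1·(67292,6043) + (17583,1579)
step 12: (152167, 13665)  from 1·(84875,7622) + (67292,6043)
step 13: (237042, 21287)  from 1·(152167,13665) + (84875,7622)
step 14: (626251, 56239)  from 2·(237042,21287) + (152167,13665)
step 15: (4620799, 414960)  from 7·(626251,56239) + (237042,21287)
→ (4620799, 414960).  Check: 4620799²=21351783398401, 124·414960²=21351783398400, difference 1.
(x_2, y_2) = (4620799·4620799 + 124·414960·414960, 4620799·414960 + 414960·4620799) = (42703566796801, 3834893506080)
(x_3, y_3) = (4620799·42703566796801 + 124·414960·3834893506080, 4620799·3834893506080 + 414960·42703566796801) = (394649197502177907199, 35440544156001500880)
(x_4, y_4) = (4620799·394649197502177907199 + 124·414960·35440544156001500880, 4620799·35440544156001500880 + 414960·394649197502177907199) = (3647189234337689639247667201, 327527261991011323636100160)

4620799 414960
42703566796801 3834893506080
394649197502177907199 35440544156001500880
3647189234337689639247667201 327527261991011323636100160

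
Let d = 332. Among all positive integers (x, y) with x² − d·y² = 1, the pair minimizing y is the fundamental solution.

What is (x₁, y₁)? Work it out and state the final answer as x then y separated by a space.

√332 = [18; 4,1,1,8,1,1,4,36, …], period ℓ=8 (even) → k=7
a_0=18:  p_0=18·1+0=18,  q_0=18·0+1=1
…
a_2=1:  p_2=1·73+18=91,  q_2=1·4+1=5
…
a_6=1:  p_6=1·1567+1403=2970,  q_6=1·86+77=163
a_7=4:  p_7=4·2970+1567=13447,  q_7=4·163+86=738
→ (13447, 738).  Check: 13447²=180821809, 332·738²=180821808, difference 1.

13447 738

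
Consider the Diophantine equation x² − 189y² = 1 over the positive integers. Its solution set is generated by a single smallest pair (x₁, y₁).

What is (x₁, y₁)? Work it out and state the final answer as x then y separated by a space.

d=189: √d = [13; 1,2,1,26] (ℓ=4, even), read p_3/q_3
a_0=13:  p_0=13·1+0=13,  q_0=13·0+1=1
…
a_2=2:  p_2=2·14+13=41,  q_2=2·1+1=3
a_3=1:  p_3=1·41+14=55,  q_3=1·3+1=4
→ (55, 4).  Check: 55²=3025, 189·4²=3024, difference 1.

55 4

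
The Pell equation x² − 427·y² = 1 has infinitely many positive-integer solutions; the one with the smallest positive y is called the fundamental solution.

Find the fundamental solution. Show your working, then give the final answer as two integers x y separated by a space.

62 3

√427 = [20; 1,1,1,40, …], period ℓ=4 (even) → k=3
i=0: a=20 ⇒ p=20, q=1
i=1: a=1 ⇒ p=21, q=1
i=2: a=1 ⇒ p=41, q=2
i=3: a=1 ⇒ p=62, q=3
fundamental: x₁=62, y₁=3  (since 3844 − 427·9 = 1)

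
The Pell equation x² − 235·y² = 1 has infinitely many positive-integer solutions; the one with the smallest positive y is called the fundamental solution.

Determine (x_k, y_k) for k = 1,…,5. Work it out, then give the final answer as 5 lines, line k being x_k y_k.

[15; 3,30] for √235; ℓ=2 ⇒ convergent index 1
i=0: a=15 ⇒ p=15, q=1
i=1: a=3 ⇒ p=46, q=3
→ (46, 3).  Check: 46²=2116, 235·3²=2115, difference 1.
k=2:  x_2 = 46·46+235·3·3 = 4231,  y_2 = 46·3+3·46 = 276
k=3:  x_3 = 46·4231+235·3·276 = 389206,  y_3 = 46·276+3·4231 = 25389
k=4:  x_4 = 46·389206+235·3·25389 = 35802721,  y_4 = 46·25389+3·389206 = 2335512
k=5:  x_5 = 46·35802721+235·3·2335512 = 3293461126,  y_5 = 46·2335512+3·35802721 = 214841715

46 3
4231 276
389206 25389
35802721 2335512
3293461126 214841715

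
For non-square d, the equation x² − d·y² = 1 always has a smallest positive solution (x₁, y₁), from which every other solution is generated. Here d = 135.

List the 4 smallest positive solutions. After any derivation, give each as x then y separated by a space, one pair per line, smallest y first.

244 21
119071 10248
58106404 5001003
28355806081 2440479216

[11; 1,1,1,1,1,1,1,22] for √135; ℓ=8 ⇒ convergent index 7
step 0: (11, 1)  from 11·(1,0) + (0,1)
step 1: (12, 1)  from 1·(11,1) + (1,0)
step 2: (23, 2)  from 1·(12,1) + (11,1)
step 3: (35, 3)  from 1·(23,2) + (12,1)
step 4: (58, 5)  from 1·(35,3) + (23,2)
…
step 6: (151, 13)  from 1·(93,8) + (58,5)
step 7: (244, 21)  from 1·(151,13) + (93,8)
fundamental: x₁=244, y₁=21  (since 59536 − 135·441 = 1)
(244+21√135)^2 = 119071 + 10248√135
(244+21√135)^3 = 58106404 + 5001003√135
(244+21√135)^4 = 28355806081 + 2440479216√135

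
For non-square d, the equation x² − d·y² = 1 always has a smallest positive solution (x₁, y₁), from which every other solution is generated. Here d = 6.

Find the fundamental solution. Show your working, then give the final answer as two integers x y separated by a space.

√6 = [2; 2,4, …], period ℓ=2 (even) → k=1
step 0: (2, 1)  from 2·(1,0) + (0,1)
step 1: (5, 2)  from 2·(2,1) + (1,0)
(x₁, y₁) = (5, 2);  5² − 6·2² = 1 ✓

5 2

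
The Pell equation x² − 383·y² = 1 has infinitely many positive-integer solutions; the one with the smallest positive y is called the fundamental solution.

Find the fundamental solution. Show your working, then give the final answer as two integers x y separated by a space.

18768 959

d=383: √d = [19; 1,1,3,19,3,1,1,38] (ℓ=8, even), read p_7/q_7
a_0=19:  p_0=19·1+0=19,  q_0=19·0+1=1
a_1=1:  p_1=1·19+1=20,  q_1=1·1+0=1
a_2=1:  p_2=1·20+19=39,  q_2=1·1+1=2
…
a_4=19:  p_4=19·137+39=2642,  q_4=19·7+2=135
a_5=3:  p_5=3·2642+137=8063,  q_5=3·135+7=412
a_6=1:  p_6=1·8063+2642=10705,  q_6=1·412+135=547
a_7=1:  p_7=1·10705+8063=18768,  q_7=1·547+412=959
fundamental: x₁=18768, y₁=959  (since 352237824 − 383·919681 = 1)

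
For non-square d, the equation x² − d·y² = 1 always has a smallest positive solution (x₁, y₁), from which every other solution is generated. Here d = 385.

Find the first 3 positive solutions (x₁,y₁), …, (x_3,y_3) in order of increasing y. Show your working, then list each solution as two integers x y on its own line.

√385 = [19; 1,1,1,1,1,…,1,1,38, …], period ℓ=16 (even) → k=15
k=0  a_k=19  p_k/q_k = 19/1
k=1  a_k=1  p_k/q_k = 20/1
k=2  a_k=1  p_k/q_k = 39/2
k=3  a_k=1  p_k/q_k = 59/3
k=4  a_k=1  p_k/q_k = 98/5
k=5  a_k=1  p_k/q_k = 157/8
k=6  a_k=3  p_k/q_k = 569/29
k=7  a_k=1  p_k/q_k = 726/37
k=8  a_k=2  p_k/q_k = 2021/103
k=9  a_k=1  p_k/q_k = 2747/140
k=10  a_k=3  p_k/q_k = 10262/523
k=11  a_k=1  p_k/q_k = 13009/663
k=12  a_k=1  p_k/q_k = 23271/1186
k=13  a_k=1  p_k/q_k = 36280/1849
k=14  a_k=1  p_k/q_k = 59551/3035
k=15  a_k=1  p_k/q_k = 95831/4884
fundamental: x₁=95831, y₁=4884  (since 9183580561 − 385·23853456 = 1)
(95831+4884√385)^2 = 18367161121 + 936077208√385
(95831+4884√385)^3 = 3520286834677271 + 179410429834812√385

95831 4884
18367161121 936077208
3520286834677271 179410429834812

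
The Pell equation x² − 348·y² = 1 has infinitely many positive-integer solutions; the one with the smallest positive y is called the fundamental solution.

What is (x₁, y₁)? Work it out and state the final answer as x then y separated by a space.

1567 84

√348 = [18; 1,1,1,8,1,1,1,36, …], period ℓ=8 (even) → k=7
a_0=18:  p_0=18·1+0=18,  q_0=18·0+1=1
a_1=1:  p_1=1·18+1=19,  q_1=1·1+0=1
a_2=1:  p_2=1·19+18=37,  q_2=1·1+1=2
…
a_6=1:  p_6=1·541+485=1026,  q_6=1·29+26=55
a_7=1:  p_7=1·1026+541=1567,  q_7=1·55+29=84
(x₁, y₁) = (1567, 84);  1567² − 348·84² = 1 ✓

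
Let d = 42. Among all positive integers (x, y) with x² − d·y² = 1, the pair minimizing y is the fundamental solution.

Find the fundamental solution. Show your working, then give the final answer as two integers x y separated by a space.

13 2

√42 → a₀=6, period (2,12); ℓ=2 even so k=1
k=0  a_k=6  p_k/q_k = 6/1
k=1  a_k=2  p_k/q_k = 13/2
(x₁, y₁) = (13, 2);  13² − 42·2² = 1 ✓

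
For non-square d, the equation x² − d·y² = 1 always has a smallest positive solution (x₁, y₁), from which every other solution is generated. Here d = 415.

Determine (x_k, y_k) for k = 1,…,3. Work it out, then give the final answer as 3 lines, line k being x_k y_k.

18412804 903849
678062702284831 33284788965192
24970071273761872339444 1225732590794885332887

d=415: √d = [20; 2,1,2,4,6,…,1,2,40] (ℓ=16, even), read p_15/q_15
step 0: (20, 1)  from 20·(1,0) + (0,1)
step 1: (41, 2)  from 2·(20,1) + (1,0)
step 2: (61, 3)  from 1·(41,2) + (20,1)
step 3: (163, 8)  from 2·(61,3) + (41,2)
…
step 5: (4441, 218)  from 6·(713,35) + (163,8)
…
step 10: (77473, 3803)  from 1·(43534,2137) + (33939,1666)
…
step 12: (2110961, 103623)  from 4·(508372,24955) + (77473,3803)
step 13: (4730294, 232201)  from 2·(2110961,103623) + (508372,24955)
step 14: (6841255, 335824)  from 1·(4730294,232201) + (2110961,103623)
step 15: (18412804, 903849)  from 2·(6841255,335824) + (4730294,232201)
→ (18412804, 903849).  Check: 18412804²=339031351142416, 415·903849²=339031351142415, difference 1.
n=2: (18412804,903849)∘(18412804,903849) = (18412804·18412804+415·903849·903849, 18412804·903849+903849·18412804) = (678062702284831,33284788965192)
n=3: (678062702284831,33284788965192)∘(18412804,903849) = (18412804·678062702284831+415·903849·33284788965192, 18412804·33284788965192+903849·678062702284831) = (24970071273761872339444,1225732590794885332887)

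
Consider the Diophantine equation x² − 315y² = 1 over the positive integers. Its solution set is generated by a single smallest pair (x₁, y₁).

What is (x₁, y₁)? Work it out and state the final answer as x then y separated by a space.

71 4

[17; 1,2,1,34] for √315; ℓ=4 ⇒ convergent index 3
i=0: a=17 ⇒ p=17, q=1
i=1: a=1 ⇒ p=18, q=1
i=2: a=2 ⇒ p=53, q=3
i=3: a=1 ⇒ p=71, q=4
fundamental: x₁=71, y₁=4  (since 5041 − 315·16 = 1)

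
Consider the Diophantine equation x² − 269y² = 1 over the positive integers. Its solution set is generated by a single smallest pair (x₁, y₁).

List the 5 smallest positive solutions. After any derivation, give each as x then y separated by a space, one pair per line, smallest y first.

√269 = [16; 2,2,32, …], period ℓ=3 (odd) → k=5
a_0=16:  p_0=16·1+0=16,  q_0=16·0+1=1
a_1=2:  p_1=2·16+1=33,  q_1=2·1+0=2
a_2=2:  p_2=2·33+16=82,  q_2=2·2+1=5
a_3=32:  p_3=32·82+33=2657,  q_3=32·5+2=162
a_4=2:  p_4=2·2657+82=5396,  q_4=2·162+5=329
a_5=2:  p_5=2·5396+2657=13449,  q_5=2·329+162=820
fundamental: x₁=13449, y₁=820  (since 180875601 − 269·672400 = 1)
n=2: (13449,820)∘(13449,820) = (13449·13449+269·820·820, 13449·820+820·13449) = (361751201,22056360)
n=3: (361751201,22056360)∘(13449,820) = (13449·361751201+269·820·22056360, 13449·22056360+820·361751201) = (9730383791049,593271970460)
n=4: (9730383791049,593271970460)∘(13449,820) = (13449·9730383791049+269·820·593271970460, 13449·593271970460+820·9730383791049) = (261727862849884801,15957829439376720)
n=5: (261727862849884801,15957829439376720)∘(13449,820) = (13449·261727862849884801+269·820·15957829439376720, 13449·15957829439376720+820·261727862849884801) = (7039956045205817586249,429233695667083044100)

13449 820
361751201 22056360
9730383791049 593271970460
261727862849884801 15957829439376720
7039956045205817586249 429233695667083044100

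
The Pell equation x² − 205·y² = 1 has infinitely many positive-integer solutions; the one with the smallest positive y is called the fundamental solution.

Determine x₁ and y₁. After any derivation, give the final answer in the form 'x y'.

39689 2772

d=205: √d = [14; 3,6,1,4,1,6,3,28] (ℓ=8, even), read p_7/q_7
k=0  a_k=14  p_k/q_k = 14/1
…
k=2  a_k=6  p_k/q_k = 272/19
k=3  a_k=1  p_k/q_k = 315/22
k=4  a_k=4  p_k/q_k = 1532/107
…
k=6  a_k=6  p_k/q_k = 12614/881
k=7  a_k=3  p_k/q_k = 39689/2772
fundamental: x₁=39689, y₁=2772  (since 1575216721 − 205·7683984 = 1)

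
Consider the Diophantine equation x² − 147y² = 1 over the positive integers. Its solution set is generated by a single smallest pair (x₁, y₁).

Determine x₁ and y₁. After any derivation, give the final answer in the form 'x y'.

[12; 8,24] for √147; ℓ=2 ⇒ convergent index 1
step 0: (12, 1)  from 12·(1,0) + (0,1)
step 1: (97, 8)  from 8·(12,1) + (1,0)
→ (97, 8).  Check: 97²=9409, 147·8²=9408, difference 1.

97 8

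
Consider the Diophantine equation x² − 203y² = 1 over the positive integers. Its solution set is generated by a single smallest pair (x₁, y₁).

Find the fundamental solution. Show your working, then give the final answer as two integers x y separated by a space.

d=203: √d = [14; 4,28] (ℓ=2, even), read p_1/q_1
step 0: (14, 1)  from 14·(1,0) + (0,1)
step 1: (57, 4)  from 4·(14,1) + (1,0)
(x₁, y₁) = (57, 4);  57² − 203·4² = 1 ✓

57 4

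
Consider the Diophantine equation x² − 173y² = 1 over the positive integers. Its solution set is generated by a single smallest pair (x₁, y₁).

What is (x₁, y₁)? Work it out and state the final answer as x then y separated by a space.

d=173: √d = [13; 6,1,1,6,26] (ℓ=5, odd), read p_9/q_9
i=0: a=13 ⇒ p=13, q=1
…
i=2: a=1 ⇒ p=92, q=7
…
i=4: a=6 ⇒ p=1118, q=85
i=5: a=26 ⇒ p=29239, q=2223
i=6: a=6 ⇒ p=176552, q=13423
i=7: a=1 ⇒ p=205791, q=15646
i=8: a=1 ⇒ p=382343, q=29069
i=9: a=6 ⇒ p=2499849, q=190060
fundamental: x₁=2499849, y₁=190060  (since 6249245022801 − 173·36122803600 = 1)

2499849 190060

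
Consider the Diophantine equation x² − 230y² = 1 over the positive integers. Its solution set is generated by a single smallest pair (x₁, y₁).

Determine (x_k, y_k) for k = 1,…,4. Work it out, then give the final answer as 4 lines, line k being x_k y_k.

91 6
16561 1092
3014011 198738
548533441 36169224

d=230: √d = [15; 6,30] (ℓ=2, even), read p_1/q_1
step 0: (15, 1)  from 15·(1,0) + (0,1)
step 1: (91, 6)  from 6·(15,1) + (1,0)
→ (91, 6).  Check: 91²=8281, 230·6²=8280, difference 1.
(91+6√230)^2 = 16561 + 1092√230
(91+6√230)^3 = 3014011 + 198738√230
(91+6√230)^4 = 548533441 + 36169224√230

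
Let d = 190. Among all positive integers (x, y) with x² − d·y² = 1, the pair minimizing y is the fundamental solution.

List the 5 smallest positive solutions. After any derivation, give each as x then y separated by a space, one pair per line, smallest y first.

[13; 1,3,1,1,1,…,3,1,26] for √190; ℓ=14 ⇒ convergent index 13
a_0=13:  p_0=13·1+0=13,  q_0=13·0+1=1
a_1=1:  p_1=1·13+1=14,  q_1=1·1+0=1
a_2=3:  p_2=3·14+13=55,  q_2=3·1+1=4
a_3=1:  p_3=1·55+14=69,  q_3=1·4+1=5
a_4=1:  p_4=1·69+55=124,  q_4=1·5+4=9
…
a_6=2:  p_6=2·193+124=510,  q_6=2·14+9=37
a_7=2:  p_7=2·510+193=1213,  q_7=2·37+14=88
…
a_9=1:  p_9=1·2936+1213=4149,  q_9=1·213+88=301
a_10=1:  p_10=1·4149+2936=7085,  q_10=1·301+213=514
…
a_12=3:  p_12=3·11234+7085=40787,  q_12=3·815+514=2959
a_13=1:  p_13=1·40787+11234=52021,  q_13=1·2959+815=3774
fundamental: x₁=52021, y₁=3774  (since 2706184441 − 190·14243076 = 1)
k=2:  x_2 = 52021·52021+190·3774·3774 = 5412368881,  y_2 = 52021·3774+3774·52021 = 392654508
k=3:  x_3 = 52021·5412368881+190·3774·392654508 = 563113683064981,  y_3 = 52021·392654508+3774·5412368881 = 40852560317562
k=4:  x_4 = 52021·563113683064981+190·3774·40852560317562 = 58587473808034384321,  y_4 = 52021·40852560317562+3774·563113683064981 = 4250382080167131096
k=5:  x_5 = 52021·58587473808034384321+190·3774·4250382080167131096 = 6095557949372399730460501,  y_5 = 52021·4250382080167131096+3774·58587473808034384321 = 442218252343896093172470

52021 3774
5412368881 392654508
563113683064981 40852560317562
58587473808034384321 4250382080167131096
6095557949372399730460501 442218252343896093172470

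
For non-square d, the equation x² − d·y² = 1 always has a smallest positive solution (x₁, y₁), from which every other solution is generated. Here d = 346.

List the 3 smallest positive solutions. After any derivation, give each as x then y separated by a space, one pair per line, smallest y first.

17299 930
598510801 32176140
20707276675699 1113230090790

√346 → a₀=18, period (1,1,1,1,36); ℓ=5 odd so k=9
k=0  a_k=18  p_k/q_k = 18/1
k=1  a_k=1  p_k/q_k = 19/1
k=2  a_k=1  p_k/q_k = 37/2
k=3  a_k=1  p_k/q_k = 56/3
…
k=5  a_k=36  p_k/q_k = 3404/183
k=6  a_k=1  p_k/q_k = 3497/188
k=7  a_k=1  p_k/q_k = 6901/371
k=8  a_k=1  p_k/q_k = 10398/559
k=9  a_k=1  p_k/q_k = 17299/930
→ (17299, 930).  Check: 17299²=299255401, 346·930²=299255400, difference 1.
(x_2, y_2) = (17299·17299 + 346·930·930, 17299·930 + 930·17299) = (598510801, 32176140)
(x_3, y_3) = (17299·598510801 + 346·930·32176140, 17299·32176140 + 930·598510801) = (20707276675699, 1113230090790)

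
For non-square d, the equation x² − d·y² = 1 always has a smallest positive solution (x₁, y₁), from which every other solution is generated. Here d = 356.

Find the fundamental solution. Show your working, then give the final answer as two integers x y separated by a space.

500001 26500

d=356: √d = [18; 1,6,1,1,2,…,6,1,36] (ℓ=14, even), read p_13/q_13
step 0: (18, 1)  from 18·(1,0) + (0,1)
step 1: (19, 1)  from 1·(18,1) + (1,0)
…
step 3: (151, 8)  from 1·(132,7) + (19,1)
…
step 5: (717, 38)  from 2·(283,15) + (151,8)
…
step 7: (8717, 462)  from 8·(1000,53) + (717,38)
step 8: (9717, 515)  from 1·(8717,462) + (1000,53)
…
step 10: (37868, 2007)  from 1·(28151,1492) + (9717,515)
…
step 12: (433982, 23001)  from 6·(66019,3499) + (37868,2007)
step 13: (500001, 26500)  from 1·(433982,23001) + (66019,3499)
(x₁, y₁) = (500001, 26500);  500001² − 356·26500² = 1 ✓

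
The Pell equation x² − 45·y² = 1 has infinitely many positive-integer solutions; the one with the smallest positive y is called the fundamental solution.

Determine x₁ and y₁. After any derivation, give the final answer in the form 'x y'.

161 24

√45 = [6; 1,2,2,2,1,12, …], period ℓ=6 (even) → k=5
k=0  a_k=6  p_k/q_k = 6/1
k=1  a_k=1  p_k/q_k = 7/1
…
k=4  a_k=2  p_k/q_k = 114/17
k=5  a_k=1  p_k/q_k = 161/24
fundamental: x₁=161, y₁=24  (since 25921 − 45·576 = 1)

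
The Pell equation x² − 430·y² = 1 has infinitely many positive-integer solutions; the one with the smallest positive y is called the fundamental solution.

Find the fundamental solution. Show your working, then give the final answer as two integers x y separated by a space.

d=430: √d = [20; 1,2,1,3,1,…,2,1,40] (ℓ=14, even), read p_13/q_13
k=0  a_k=20  p_k/q_k = 20/1
k=1  a_k=1  p_k/q_k = 21/1
k=2  a_k=2  p_k/q_k = 62/3
k=3  a_k=1  p_k/q_k = 83/4
k=4  a_k=3  p_k/q_k = 311/15
k=5  a_k=1  p_k/q_k = 394/19
k=6  a_k=6  p_k/q_k = 2675/129
k=7  a_k=8  p_k/q_k = 21794/1051
…
k=9  a_k=1  p_k/q_k = 155233/7486
k=10  a_k=3  p_k/q_k = 599138/28893
k=11  a_k=1  p_k/q_k = 754371/36379
k=12  a_k=2  p_k/q_k = 2107880/101651
k=13  a_k=1  p_k/q_k = 2862251/138030
→ (2862251, 138030).  Check: 2862251²=8192480787001, 430·138030²=8192480787000, difference 1.

2862251 138030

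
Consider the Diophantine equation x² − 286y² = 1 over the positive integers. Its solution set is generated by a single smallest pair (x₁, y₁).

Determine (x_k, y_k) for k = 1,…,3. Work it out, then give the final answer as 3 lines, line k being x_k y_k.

√286 → a₀=16, period (1,10,3,3,2,3,3,10,1,32); ℓ=10 even so k=9
i=0: a=16 ⇒ p=16, q=1
…
i=2: a=10 ⇒ p=186, q=11
…
i=4: a=3 ⇒ p=1911, q=113
…
i=6: a=3 ⇒ p=15102, q=893
i=7: a=3 ⇒ p=49703, q=2939
i=8: a=10 ⇒ p=512132, q=30283
i=9: a=1 ⇒ p=561835, q=33222
fundamental: x₁=561835, y₁=33222  (since 315658567225 − 286·1103701284 = 1)
(561835+33222√286)^2 = 631317134449 + 37330564740√286
(561835+33222√286)^3 = 709392124465745995 + 41947235681362578√286

561835 33222
631317134449 37330564740
709392124465745995 41947235681362578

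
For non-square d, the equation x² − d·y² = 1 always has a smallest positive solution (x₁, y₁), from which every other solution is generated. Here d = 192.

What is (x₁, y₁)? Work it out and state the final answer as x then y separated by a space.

[13; 1,5,1,26] for √192; ℓ=4 ⇒ convergent index 3
k=0  a_k=13  p_k/q_k = 13/1
k=1  a_k=1  p_k/q_k = 14/1
k=2  a_k=5  p_k/q_k = 83/6
k=3  a_k=1  p_k/q_k = 97/7
→ (97, 7).  Check: 97²=9409, 192·7²=9408, difference 1.

97 7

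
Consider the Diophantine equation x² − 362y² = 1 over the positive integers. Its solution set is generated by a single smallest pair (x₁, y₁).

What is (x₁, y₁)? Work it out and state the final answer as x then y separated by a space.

√362 = [19; 38, …], period ℓ=1 (odd) → k=1
step 0: (19, 1)  from 19·(1,0) + (0,1)
step 1: (723, 38)  from 38·(19,1) + (1,0)
→ (723, 38).  Check: 723²=522729, 362·38²=522728, difference 1.

723 38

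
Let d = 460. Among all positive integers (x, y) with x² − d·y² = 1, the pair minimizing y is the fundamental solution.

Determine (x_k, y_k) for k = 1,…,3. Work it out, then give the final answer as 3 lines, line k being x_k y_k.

d=460: √d = [21; 2,4,3,1,2,10,2,1,3,4,2,42] (ℓ=12, even), read p_11/q_11
step 0: (21, 1)  from 21·(1,0) + (0,1)
…
step 3: (622, 29)  from 3·(193,9) + (43,2)
…
step 5: (2252, 105)  from 2·(815,38) + (622,29)
…
step 8: (72257, 3369)  from 1·(48922,2281) + (23335,1088)
…
step 10: (1135029, 52921)  from 4·(265693,12388) + (72257,3369)
step 11: (2535751, 118230)  from 2·(1135029,52921) + (265693,12388)
(x₁, y₁) = (2535751, 118230);  2535751² − 460·118230² = 1 ✓
(x_2, y_2) = (2535751·2535751 + 460·118230·118230, 2535751·118230 + 118230·2535751) = (12860066268001, 599603681460)
(x_3, y_3) = (2535751·12860066268001 + 460·118230·599603681460, 2535751·599603681460 + 118230·12860066268001) = (65219851798297071751, 3040891269731634690)

2535751 118230
12860066268001 599603681460
65219851798297071751 3040891269731634690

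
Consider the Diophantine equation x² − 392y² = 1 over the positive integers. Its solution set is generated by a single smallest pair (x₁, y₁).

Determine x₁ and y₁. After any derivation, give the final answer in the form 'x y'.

99 5

√392 = [19; 1,3,1,38, …], period ℓ=4 (even) → k=3
k=0  a_k=19  p_k/q_k = 19/1
k=1  a_k=1  p_k/q_k = 20/1
k=2  a_k=3  p_k/q_k = 79/4
k=3  a_k=1  p_k/q_k = 99/5
→ (99, 5).  Check: 99²=9801, 392·5²=9800, difference 1.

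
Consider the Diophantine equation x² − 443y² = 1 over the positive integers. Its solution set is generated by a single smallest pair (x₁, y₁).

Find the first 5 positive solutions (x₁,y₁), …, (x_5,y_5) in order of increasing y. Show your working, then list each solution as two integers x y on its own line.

442 21
390727 18564
345402226 16410555
305335177057 14506912056
269915951116162 12824093846949

d=443: √d = [21; 21,42] (ℓ=2, even), read p_1/q_1
a_0=21:  p_0=21·1+0=21,  q_0=21·0+1=1
a_1=21:  p_1=21·21+1=442,  q_1=21·1+0=21
(x₁, y₁) = (442, 21);  442² − 443·21² = 1 ✓
(442+21√443)^2 = 390727 + 18564√443
(442+21√443)^3 = 345402226 + 16410555√443
(442+21√443)^4 = 305335177057 + 14506912056√443
(442+21√443)^5 = 269915951116162 + 12824093846949√443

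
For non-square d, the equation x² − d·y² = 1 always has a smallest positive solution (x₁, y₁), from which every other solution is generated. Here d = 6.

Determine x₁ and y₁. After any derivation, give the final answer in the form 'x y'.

[2; 2,4] for √6; ℓ=2 ⇒ convergent index 1
a_0=2:  p_0=2·1+0=2,  q_0=2·0+1=1
a_1=2:  p_1=2·2+1=5,  q_1=2·1+0=2
fundamental: x₁=5, y₁=2  (since 25 − 6·4 = 1)

5 2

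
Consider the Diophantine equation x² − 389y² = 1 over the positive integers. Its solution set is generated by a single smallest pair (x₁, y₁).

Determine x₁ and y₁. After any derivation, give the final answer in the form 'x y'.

√389 → a₀=19, period (1,2,1,1,1,1,2,1,38); ℓ=9 odd so k=17
a_0=19:  p_0=19·1+0=19,  q_0=19·0+1=1
…
a_4=1:  p_4=1·79+59=138,  q_4=1·4+3=7
a_5=1:  p_5=1·138+79=217,  q_5=1·7+4=11
a_6=1:  p_6=1·217+138=355,  q_6=1·11+7=18
…
a_8=1:  p_8=1·927+355=1282,  q_8=1·47+18=65
a_9=38:  p_9=38·1282+927=49643,  q_9=38·65+47=2517
a_10=1:  p_10=1·49643+1282=50925,  q_10=1·2517+65=2582
…
a_12=1:  p_12=1·151493+50925=202418,  q_12=1·7681+2582=10263
…
a_15=1:  p_15=1·556329+353911=910240,  q_15=1·28207+17944=46151
a_16=2:  p_16=2·910240+556329=2376809,  q_16=2·46151+28207=120509
a_17=1:  p_17=1·2376809+910240=3287049,  q_17=1·120509+46151=166660
fundamental: x₁=3287049, y₁=166660  (since 10804691128401 − 389·27775555600 = 1)

3287049 166660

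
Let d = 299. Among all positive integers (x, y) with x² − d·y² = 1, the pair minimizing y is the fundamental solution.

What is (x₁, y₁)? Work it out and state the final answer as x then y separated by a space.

415 24

√299 → a₀=17, period (3,2,3,34); ℓ=4 even so k=3
step 0: (17, 1)  from 17·(1,0) + (0,1)
…
step 2: (121, 7)  from 2·(52,3) + (17,1)
step 3: (415, 24)  from 3·(121,7) + (52,3)
fundamental: x₁=415, y₁=24  (since 172225 − 299·576 = 1)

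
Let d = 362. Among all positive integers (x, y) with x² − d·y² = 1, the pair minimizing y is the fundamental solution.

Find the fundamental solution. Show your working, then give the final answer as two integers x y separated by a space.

723 38

[19; 38] for √362; ℓ=1 ⇒ convergent index 1
a_0=19:  p_0=19·1+0=19,  q_0=19·0+1=1
a_1=38:  p_1=38·19+1=723,  q_1=38·1+0=38
→ (723, 38).  Check: 723²=522729, 362·38²=522728, difference 1.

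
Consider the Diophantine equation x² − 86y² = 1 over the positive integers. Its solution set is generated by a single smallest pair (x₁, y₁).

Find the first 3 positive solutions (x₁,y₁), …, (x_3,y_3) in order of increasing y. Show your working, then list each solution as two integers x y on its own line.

10405 1122
216528049 23348820
4505948689285 485888943078

d=86: √d = [9; 3,1,1,1,8,1,1,1,3,18] (ℓ=10, even), read p_9/q_9
a_0=9:  p_0=9·1+0=9,  q_0=9·0+1=1
a_1=3:  p_1=3·9+1=28,  q_1=3·1+0=3
…
a_3=1:  p_3=1·37+28=65,  q_3=1·4+3=7
…
a_8=1:  p_8=1·1864+983=2847,  q_8=1·201+106=307
a_9=3:  p_9=3·2847+1864=10405,  q_9=3·307+201=1122
(x₁, y₁) = (10405, 1122);  10405² − 86·1122² = 1 ✓
(10405+1122√86)^2 = 216528049 + 23348820√86
(10405+1122√86)^3 = 4505948689285 + 485888943078√86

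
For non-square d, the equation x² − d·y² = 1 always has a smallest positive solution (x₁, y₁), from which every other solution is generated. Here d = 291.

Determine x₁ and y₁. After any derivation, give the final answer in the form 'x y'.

d=291: √d = [17; 17,34] (ℓ=2, even), read p_1/q_1
step 0: (17, 1)  from 17·(1,0) + (0,1)
step 1: (290, 17)  from 17·(17,1) + (1,0)
fundamental: x₁=290, y₁=17  (since 84100 − 291·289 = 1)

290 17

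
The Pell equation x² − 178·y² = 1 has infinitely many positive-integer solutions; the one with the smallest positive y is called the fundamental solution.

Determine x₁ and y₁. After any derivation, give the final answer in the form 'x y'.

1601 120

√178 → a₀=13, period (2,1,12,1,2,26); ℓ=6 even so k=5
step 0: (13, 1)  from 13·(1,0) + (0,1)
step 1: (27, 2)  from 2·(13,1) + (1,0)
step 2: (40, 3)  from 1·(27,2) + (13,1)
step 3: (507, 38)  from 12·(40,3) + (27,2)
step 4: (547, 41)  from 1·(507,38) + (40,3)
step 5: (1601, 120)  from 2·(547,41) + (507,38)
(x₁, y₁) = (1601, 120);  1601² − 178·120² = 1 ✓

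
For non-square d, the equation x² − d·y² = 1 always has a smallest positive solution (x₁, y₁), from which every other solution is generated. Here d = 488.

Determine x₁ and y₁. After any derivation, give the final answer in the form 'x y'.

243 11

d=488: √d = [22; 11,44] (ℓ=2, even), read p_1/q_1
k=0  a_k=22  p_k/q_k = 22/1
k=1  a_k=11  p_k/q_k = 243/11
→ (243, 11).  Check: 243²=59049, 488·11²=59048, difference 1.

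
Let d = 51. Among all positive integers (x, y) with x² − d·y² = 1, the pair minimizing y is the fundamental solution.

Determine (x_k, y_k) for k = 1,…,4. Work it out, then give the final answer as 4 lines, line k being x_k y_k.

50 7
4999 700
499850 69993
49980001 6998600

√51 = [7; 7,14, …], period ℓ=2 (even) → k=1
k=0  a_k=7  p_k/q_k = 7/1
k=1  a_k=7  p_k/q_k = 50/7
→ (50, 7).  Check: 50²=2500, 51·7²=2499, difference 1.
(x_2, y_2) = (50·50 + 51·7·7, 50·7 + 7·50) = (4999, 700)
(x_3, y_3) = (50·4999 + 51·7·700, 50·700 + 7·4999) = (499850, 69993)
(x_4, y_4) = (50·499850 + 51·7·69993, 50·69993 + 7·499850) = (49980001, 6998600)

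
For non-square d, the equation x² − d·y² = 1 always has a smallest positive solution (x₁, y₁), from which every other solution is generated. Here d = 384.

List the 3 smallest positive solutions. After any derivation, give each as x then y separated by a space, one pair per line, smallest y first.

4801 245
46099201 2352490
442644523201 22588608735

√384 → a₀=19, period (1,1,2,9,2,1,1,38); ℓ=8 even so k=7
a_0=19:  p_0=19·1+0=19,  q_0=19·0+1=1
a_1=1:  p_1=1·19+1=20,  q_1=1·1+0=1
…
a_4=9:  p_4=9·98+39=921,  q_4=9·5+2=47
a_5=2:  p_5=2·921+98=1940,  q_5=2·47+5=99
a_6=1:  p_6=1·1940+921=2861,  q_6=1·99+47=146
a_7=1:  p_7=1·2861+1940=4801,  q_7=1·146+99=245
fundamental: x₁=4801, y₁=245  (since 23049601 − 384·60025 = 1)
k=2:  x_2 = 4801·4801+384·245·245 = 46099201,  y_2 = 4801·245+245·4801 = 2352490
k=3:  x_3 = 4801·46099201+384·245·2352490 = 442644523201,  y_3 = 4801·2352490+245·46099201 = 22588608735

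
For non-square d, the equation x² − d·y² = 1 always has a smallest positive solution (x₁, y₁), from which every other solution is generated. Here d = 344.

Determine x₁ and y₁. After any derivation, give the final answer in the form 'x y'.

10405 561

d=344: √d = [18; 1,1,4,1,3,1,4,1,1,36] (ℓ=10, even), read p_9/q_9
k=0  a_k=18  p_k/q_k = 18/1
…
k=2  a_k=1  p_k/q_k = 37/2
k=3  a_k=4  p_k/q_k = 167/9
…
k=6  a_k=1  p_k/q_k = 983/53
k=7  a_k=4  p_k/q_k = 4711/254
k=8  a_k=1  p_k/q_k = 5694/307
k=9  a_k=1  p_k/q_k = 10405/561
fundamental: x₁=10405, y₁=561  (since 108264025 − 344·314721 = 1)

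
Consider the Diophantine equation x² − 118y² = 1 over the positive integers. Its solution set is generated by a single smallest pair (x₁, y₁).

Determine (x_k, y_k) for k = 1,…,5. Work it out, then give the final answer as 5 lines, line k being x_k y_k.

306917 28254
188396089777 17343265836
115643925371868101 10645886241146970
70986173286526887819457 6534806934930865917144
43573726693046301732396700037 4011286680085707263143023126

[10; 1,6,3,2,10,2,3,6,1,20] for √118; ℓ=10 ⇒ convergent index 9
step 0: (10, 1)  from 10·(1,0) + (0,1)
…
step 2: (76, 7)  from 6·(11,1) + (10,1)
…
step 6: (12112, 1115)  from 2·(5779,532) + (554,51)
step 7: (42115, 3877)  from 3·(12112,1115) + (5779,532)
step 8: (264802, 24377)  from 6·(42115,3877) + (12112,1115)
step 9: (306917, 28254)  from 1·(264802,24377) + (42115,3877)
fundamental: x₁=306917, y₁=28254  (since 94198044889 − 118·798288516 = 1)
(306917+28254√118)^2 = 188396089777 + 17343265836√118
(306917+28254√118)^3 = 115643925371868101 + 10645886241146970√118
(306917+28254√118)^4 = 70986173286526887819457 + 6534806934930865917144√118
(306917+28254√118)^5 = 43573726693046301732396700037 + 4011286680085707263143023126√118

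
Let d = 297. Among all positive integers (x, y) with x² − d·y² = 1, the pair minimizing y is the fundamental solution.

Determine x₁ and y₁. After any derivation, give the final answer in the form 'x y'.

√297 = [17; 4,3,1,1,2,1,1,3,4,34, …], period ℓ=10 (even) → k=9
k=0  a_k=17  p_k/q_k = 17/1
k=1  a_k=4  p_k/q_k = 69/4
k=2  a_k=3  p_k/q_k = 224/13
k=3  a_k=1  p_k/q_k = 293/17
…
k=7  a_k=1  p_k/q_k = 3171/184
k=8  a_k=3  p_k/q_k = 11357/659
k=9  a_k=4  p_k/q_k = 48599/2820
fundamental: x₁=48599, y₁=2820  (since 2361862801 − 297·7952400 = 1)

48599 2820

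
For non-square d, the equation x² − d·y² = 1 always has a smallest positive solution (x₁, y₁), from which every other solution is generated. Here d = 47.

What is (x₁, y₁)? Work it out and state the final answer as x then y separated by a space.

√47 = [6; 1,5,1,12, …], period ℓ=4 (even) → k=3
k=0  a_k=6  p_k/q_k = 6/1
k=1  a_k=1  p_k/q_k = 7/1
k=2  a_k=5  p_k/q_k = 41/6
k=3  a_k=1  p_k/q_k = 48/7
fundamental: x₁=48, y₁=7  (since 2304 − 47·49 = 1)

48 7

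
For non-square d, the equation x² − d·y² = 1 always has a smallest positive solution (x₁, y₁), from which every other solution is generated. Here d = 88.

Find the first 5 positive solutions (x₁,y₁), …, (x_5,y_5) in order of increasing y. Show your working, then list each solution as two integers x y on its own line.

d=88: √d = [9; 2,1,1,1,2,18] (ℓ=6, even), read p_5/q_5
a_0=9:  p_0=9·1+0=9,  q_0=9·0+1=1
…
a_2=1:  p_2=1·19+9=28,  q_2=1·2+1=3
…
a_4=1:  p_4=1·47+28=75,  q_4=1·5+3=8
a_5=2:  p_5=2·75+47=197,  q_5=2·8+5=21
(x₁, y₁) = (197, 21);  197² − 88·21² = 1 ✓
k=2:  x_2 = 197·197+88·21·21 = 77617,  y_2 = 197·21+21·197 = 8274
k=3:  x_3 = 197·77617+88·21·8274 = 30580901,  y_3 = 197·8274+21·77617 = 3259935
k=4:  x_4 = 197·30580901+88·21·3259935 = 12048797377,  y_4 = 197·3259935+21·30580901 = 1284406116
k=5:  x_5 = 197·12048797377+88·21·1284406116 = 4747195585637,  y_5 = 197·1284406116+21·12048797377 = 506052749769

197 21
77617 8274
30580901 3259935
12048797377 1284406116
4747195585637 506052749769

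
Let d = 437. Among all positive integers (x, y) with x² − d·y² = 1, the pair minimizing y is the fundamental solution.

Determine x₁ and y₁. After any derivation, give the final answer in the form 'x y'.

4599 220

√437 → a₀=20, period (1,9,2,9,1,40); ℓ=6 even so k=5
k=0  a_k=20  p_k/q_k = 20/1
k=1  a_k=1  p_k/q_k = 21/1
k=2  a_k=9  p_k/q_k = 209/10
…
k=4  a_k=9  p_k/q_k = 4160/199
k=5  a_k=1  p_k/q_k = 4599/220
fundamental: x₁=4599, y₁=220  (since 21150801 − 437·48400 = 1)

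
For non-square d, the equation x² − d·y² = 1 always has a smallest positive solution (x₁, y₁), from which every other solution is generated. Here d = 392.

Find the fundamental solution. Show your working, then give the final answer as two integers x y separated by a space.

99 5

√392 → a₀=19, period (1,3,1,38); ℓ=4 even so k=3
k=0  a_k=19  p_k/q_k = 19/1
k=1  a_k=1  p_k/q_k = 20/1
k=2  a_k=3  p_k/q_k = 79/4
k=3  a_k=1  p_k/q_k = 99/5
(x₁, y₁) = (99, 5);  99² − 392·5² = 1 ✓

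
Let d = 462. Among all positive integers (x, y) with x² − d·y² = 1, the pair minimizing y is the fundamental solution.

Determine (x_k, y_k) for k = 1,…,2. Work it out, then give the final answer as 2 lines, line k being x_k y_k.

43 2
3697 172

√462 → a₀=21, period (2,42); ℓ=2 even so k=1
k=0  a_k=21  p_k/q_k = 21/1
k=1  a_k=2  p_k/q_k = 43/2
(x₁, y₁) = (43, 2);  43² − 462·2² = 1 ✓
k=2:  x_2 = 43·43+462·2·2 = 3697,  y_2 = 43·2+2·43 = 172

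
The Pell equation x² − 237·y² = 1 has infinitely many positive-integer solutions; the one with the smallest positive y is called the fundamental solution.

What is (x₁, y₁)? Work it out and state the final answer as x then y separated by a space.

√237 → a₀=15, period (2,1,1,7,10,7,1,1,2,30); ℓ=10 even so k=9
k=0  a_k=15  p_k/q_k = 15/1
…
k=2  a_k=1  p_k/q_k = 46/3
k=3  a_k=1  p_k/q_k = 77/5
k=4  a_k=7  p_k/q_k = 585/38
…
k=6  a_k=7  p_k/q_k = 42074/2733
…
k=8  a_k=1  p_k/q_k = 90075/5851
k=9  a_k=2  p_k/q_k = 228151/14820
→ (228151, 14820).  Check: 228151²=52052878801, 237·14820²=52052878800, difference 1.

228151 14820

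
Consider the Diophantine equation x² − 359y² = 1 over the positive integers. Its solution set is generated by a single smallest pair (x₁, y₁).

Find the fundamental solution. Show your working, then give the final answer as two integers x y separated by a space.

360 19

√359 → a₀=18, period (1,17,1,36); ℓ=4 even so k=3
a_0=18:  p_0=18·1+0=18,  q_0=18·0+1=1
a_1=1:  p_1=1·18+1=19,  q_1=1·1+0=1
a_2=17:  p_2=17·19+18=341,  q_2=17·1+1=18
a_3=1:  p_3=1·341+19=360,  q_3=1·18+1=19
(x₁, y₁) = (360, 19);  360² − 359·19² = 1 ✓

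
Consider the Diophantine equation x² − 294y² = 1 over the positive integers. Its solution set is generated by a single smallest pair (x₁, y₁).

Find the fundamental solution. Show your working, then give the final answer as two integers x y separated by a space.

√294 = [17; 6,1,4,1,6,34, …], period ℓ=6 (even) → k=5
k=0  a_k=17  p_k/q_k = 17/1
…
k=2  a_k=1  p_k/q_k = 120/7
k=3  a_k=4  p_k/q_k = 583/34
k=4  a_k=1  p_k/q_k = 703/41
k=5  a_k=6  p_k/q_k = 4801/280
fundamental: x₁=4801, y₁=280  (since 23049601 − 294·78400 = 1)

4801 280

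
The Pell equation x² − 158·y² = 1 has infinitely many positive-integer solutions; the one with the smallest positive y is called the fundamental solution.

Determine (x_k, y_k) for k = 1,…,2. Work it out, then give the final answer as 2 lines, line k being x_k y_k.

√158 → a₀=12, period (1,1,3,12,3,1,1,24); ℓ=8 even so k=7
k=0  a_k=12  p_k/q_k = 12/1
k=1  a_k=1  p_k/q_k = 13/1
…
k=5  a_k=3  p_k/q_k = 3331/265
k=6  a_k=1  p_k/q_k = 4412/351
k=7  a_k=1  p_k/q_k = 7743/616
fundamental: x₁=7743, y₁=616  (since 59954049 − 158·379456 = 1)
(7743+616√158)^2 = 119908097 + 9539376√158

7743 616
119908097 9539376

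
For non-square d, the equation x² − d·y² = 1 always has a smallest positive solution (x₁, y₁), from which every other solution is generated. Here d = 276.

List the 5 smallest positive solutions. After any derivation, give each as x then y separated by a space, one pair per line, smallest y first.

7775 468
120901249 7277400
1880014414175 113163569532
29234224019520001 1759693498945200
454592181623521601375 27363233795434290468

√276 → a₀=16, period (1,1,1,1,2,2,2,1,1,1,1,32); ℓ=12 even so k=11
a_0=16:  p_0=16·1+0=16,  q_0=16·0+1=1
…
a_3=1:  p_3=1·33+17=50,  q_3=1·2+1=3
a_4=1:  p_4=1·50+33=83,  q_4=1·3+2=5
…
a_7=2:  p_7=2·515+216=1246,  q_7=2·31+13=75
…
a_9=1:  p_9=1·1761+1246=3007,  q_9=1·106+75=181
a_10=1:  p_10=1·3007+1761=4768,  q_10=1·181+106=287
a_11=1:  p_11=1·4768+3007=7775,  q_11=1·287+181=468
→ (7775, 468).  Check: 7775²=60450625, 276·468²=60450624, difference 1.
(7775+468√276)^2 = 120901249 + 7277400√276
(7775+468√276)^3 = 1880014414175 + 113163569532√276
(7775+468√276)^4 = 29234224019520001 + 1759693498945200√276
(7775+468√276)^5 = 454592181623521601375 + 27363233795434290468√276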